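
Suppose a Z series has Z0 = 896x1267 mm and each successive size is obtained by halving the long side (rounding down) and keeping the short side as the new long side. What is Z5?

Z1 = 633 × 896 mm (from Z0 by 1 halving).
Z2: ⌊896/2⌋ × 633 = 448 × 633 mm
Z3: ⌊633/2⌋ × 448 = 316 × 448 mm
Z4: ⌊448/2⌋ × 316 = 224 × 316 mm
Z5: ⌊316/2⌋ × 224 = 158 × 224 mm

158 × 224 mm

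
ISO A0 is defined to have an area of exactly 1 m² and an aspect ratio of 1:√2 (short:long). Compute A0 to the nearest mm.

841 × 1189 mm

Let the short side be w mm. Then the long side is w√2 and w · w√2 = 10⁶ mm².
w² = 10⁶/√2, so w = 1000 / 2^(1/4) ≈ 840.9 mm; long side = 1000 · 2^(1/4) ≈ 1189.2 mm.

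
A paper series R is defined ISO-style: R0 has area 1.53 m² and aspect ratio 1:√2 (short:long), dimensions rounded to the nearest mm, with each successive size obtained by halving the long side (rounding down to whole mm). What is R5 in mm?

Let R0's short side be w mm. w · w√2 = 1.53 m² = 1,530,000 mm², so w ≈ 1040.1 mm and w√2 ≈ 1471.0 mm → R0 = 1040 × 1471 mm.
R1: ⌊1471/2⌋ × 1040 = 735 × 1040 mm
R2: ⌊1040/2⌋ × 735 = 520 × 735 mm
R3: ⌊735/2⌋ × 520 = 367 × 520 mm
R4: ⌊520/2⌋ × 367 = 260 × 367 mm
R5: ⌊367/2⌋ × 260 = 183 × 260 mm

183 × 260 mm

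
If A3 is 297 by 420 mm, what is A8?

A4: ⌊420/2⌋ × 297 = 210 × 297 mm
A5: ⌊297/2⌋ × 210 = 148 × 210 mm
A6: ⌊210/2⌋ × 148 = 105 × 148 mm
A7: ⌊148/2⌋ × 105 = 74 × 105 mm
A8: ⌊105/2⌋ × 74 = 52 × 74 mm

52 × 74 mm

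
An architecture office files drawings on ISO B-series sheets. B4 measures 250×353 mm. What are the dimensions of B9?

B5: ⌊353/2⌋ × 250 = 176 × 250 mm
B6: ⌊250/2⌋ × 176 = 125 × 176 mm
B7: ⌊176/2⌋ × 125 = 88 × 125 mm
B8: ⌊125/2⌋ × 88 = 62 × 88 mm
B9: ⌊88/2⌋ × 62 = 44 × 62 mm

44 × 62 mm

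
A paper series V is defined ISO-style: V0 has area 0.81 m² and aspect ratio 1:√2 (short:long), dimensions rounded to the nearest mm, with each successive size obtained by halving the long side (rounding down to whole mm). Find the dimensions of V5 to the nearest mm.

133 × 189 mm

Let V0's short side be w mm. w · w√2 = 0.81 m² = 810,000 mm², so w ≈ 756.8 mm and w√2 ≈ 1070.3 mm → V0 = 757 × 1070 mm.
V1: ⌊1070/2⌋ × 757 = 535 × 757 mm
V2: ⌊757/2⌋ × 535 = 378 × 535 mm
V3: ⌊535/2⌋ × 378 = 267 × 378 mm
V4: ⌊378/2⌋ × 267 = 189 × 267 mm
V5: ⌊267/2⌋ × 189 = 133 × 189 mm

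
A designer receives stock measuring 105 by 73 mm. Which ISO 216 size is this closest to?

A7 (74 × 105 mm)

Aspect ratio 105/73 ≈ 1.438 (ISO target is √2 ≈ 1.414).
In the A-series (A0 area = 1 m²): A7 = 74 × 105 mm.
Off by 1 mm total — nearest standard size.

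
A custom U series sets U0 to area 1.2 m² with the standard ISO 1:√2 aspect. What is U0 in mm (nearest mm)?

Let the short side be w mm. Then w · w√2 = 1.2 m² = 1,200,000 mm².
w² = 1,200,000/√2, so w ≈ 921.2 mm; long side = w√2 ≈ 1302.7 mm.

921 × 1303 mm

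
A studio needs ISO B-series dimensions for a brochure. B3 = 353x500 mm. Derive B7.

B4: ⌊500/2⌋ × 353 = 250 × 353 mm
B5: ⌊353/2⌋ × 250 = 176 × 250 mm
B6: ⌊250/2⌋ × 176 = 125 × 176 mm
B7: ⌊176/2⌋ × 125 = 88 × 125 mm

88 × 125 mm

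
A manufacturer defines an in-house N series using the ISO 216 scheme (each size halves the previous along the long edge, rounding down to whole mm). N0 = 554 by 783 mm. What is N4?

N1: ⌊783/2⌋ × 554 = 391 × 554 mm
N2: ⌊554/2⌋ × 391 = 277 × 391 mm
N3: ⌊391/2⌋ × 277 = 195 × 277 mm
N4: ⌊277/2⌋ × 195 = 138 × 195 mm

138 × 195 mm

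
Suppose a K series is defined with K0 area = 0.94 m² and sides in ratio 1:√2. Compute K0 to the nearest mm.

Let the short side be w mm. Then w · w√2 = 0.94 m² = 940,000 mm².
w² = 940,000/√2, so w ≈ 815.3 mm; long side = w√2 ≈ 1153.0 mm.

815 × 1153 mm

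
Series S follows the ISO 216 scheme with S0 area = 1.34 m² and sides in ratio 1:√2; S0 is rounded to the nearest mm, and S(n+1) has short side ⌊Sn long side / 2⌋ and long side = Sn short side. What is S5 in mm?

172 × 243 mm

Let S0's short side be w mm. w · w√2 = 1.34 m² = 1,340,000 mm², so w ≈ 973.4 mm and w√2 ≈ 1376.6 mm → S0 = 973 × 1377 mm.
S1: ⌊1377/2⌋ × 973 = 688 × 973 mm
S2: ⌊973/2⌋ × 688 = 486 × 688 mm
S3: ⌊688/2⌋ × 486 = 344 × 486 mm
S4: ⌊486/2⌋ × 344 = 243 × 344 mm
S5: ⌊344/2⌋ × 243 = 172 × 243 mm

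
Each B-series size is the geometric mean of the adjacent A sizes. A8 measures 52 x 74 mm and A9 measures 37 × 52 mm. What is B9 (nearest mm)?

Short side: √(52 · 37) = √1924 ≈ 43.9 → 44 mm
Long side: √(74 · 52) = √3848 ≈ 62.0 → 62 mm

44 × 62 mm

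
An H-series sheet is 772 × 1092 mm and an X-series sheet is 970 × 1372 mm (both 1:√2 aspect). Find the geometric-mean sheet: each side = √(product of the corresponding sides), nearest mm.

Short side: √(772 · 970) = √748840 ≈ 865.4 → 865 mm
Long side: √(1092 · 1372) = √1498224 ≈ 1224.0 → 1224 mm

865 × 1224 mm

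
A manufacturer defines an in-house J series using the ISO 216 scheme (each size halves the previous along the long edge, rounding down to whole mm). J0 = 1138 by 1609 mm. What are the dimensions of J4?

284 × 402 mm

J1 = 804 × 1138 mm (from J0 by 1 halving).
J2: ⌊1138/2⌋ × 804 = 569 × 804 mm
J3: ⌊804/2⌋ × 569 = 402 × 569 mm
J4: ⌊569/2⌋ × 402 = 284 × 402 mm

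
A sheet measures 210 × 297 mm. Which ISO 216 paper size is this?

Aspect ratio 297/210 ≈ 1.414 — close to the ISO √2 ≈ 1.414.
In the A-series (A0 area = 1 m²): A4 = 210 × 297 mm.

A4 (210 × 297 mm)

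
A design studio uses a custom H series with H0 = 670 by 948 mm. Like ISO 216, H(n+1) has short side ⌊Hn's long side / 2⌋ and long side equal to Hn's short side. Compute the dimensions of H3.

237 × 335 mm

H1: ⌊948/2⌋ × 670 = 474 × 670 mm
H2: ⌊670/2⌋ × 474 = 335 × 474 mm
H3: ⌊474/2⌋ × 335 = 237 × 335 mm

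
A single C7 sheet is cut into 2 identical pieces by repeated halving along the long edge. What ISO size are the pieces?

2 = 2^1, so 1 halving step.
C7 → C8 → … → C8 after 1 step.

C8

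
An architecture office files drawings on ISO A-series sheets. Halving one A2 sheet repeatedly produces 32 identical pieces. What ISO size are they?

32 = 2^5, so 5 halving steps.
A2 → A3 → … → A7 after 5 steps.

A7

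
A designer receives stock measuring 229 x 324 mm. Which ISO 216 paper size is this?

C4 (229 × 324 mm)

Aspect ratio 324/229 ≈ 1.415 — close to the ISO √2 ≈ 1.414.
In the C-series (envelope sizes, between A and B): C4 = 229 × 324 mm.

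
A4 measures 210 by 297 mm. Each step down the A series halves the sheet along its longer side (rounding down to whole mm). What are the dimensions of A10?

A5: ⌊297/2⌋ × 210 = 148 × 210 mm
A6: ⌊210/2⌋ × 148 = 105 × 148 mm
A7: ⌊148/2⌋ × 105 = 74 × 105 mm
A8: ⌊105/2⌋ × 74 = 52 × 74 mm
A9: ⌊74/2⌋ × 52 = 37 × 52 mm
A10: ⌊52/2⌋ × 37 = 26 × 37 mm

26 × 37 mm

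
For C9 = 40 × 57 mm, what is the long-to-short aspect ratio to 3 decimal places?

1.425

57 / 40 = 1.425
ISO 216 targets √2 ≈ 1.414; the +0.011 deviation is from mm rounding.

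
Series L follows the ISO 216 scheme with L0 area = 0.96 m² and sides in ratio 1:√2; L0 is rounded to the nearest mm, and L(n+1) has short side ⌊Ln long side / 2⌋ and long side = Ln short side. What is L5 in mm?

Let L0's short side be w mm. w · w√2 = 0.96 m² = 960,000 mm², so w ≈ 823.9 mm and w√2 ≈ 1165.2 mm → L0 = 824 × 1165 mm.
L1: ⌊1165/2⌋ × 824 = 582 × 824 mm
L2: ⌊824/2⌋ × 582 = 412 × 582 mm
L3: ⌊582/2⌋ × 412 = 291 × 412 mm
L4: ⌊412/2⌋ × 291 = 206 × 291 mm
L5: ⌊291/2⌋ × 206 = 145 × 206 mm

145 × 206 mm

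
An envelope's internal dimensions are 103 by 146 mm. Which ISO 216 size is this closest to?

Aspect ratio 146/103 ≈ 1.417 — close to the ISO √2 ≈ 1.414.
In the A-series (A0 area = 1 m²): A6 = 105 × 148 mm.
Off by 4 mm total — nearest standard size.

A6 (105 × 148 mm)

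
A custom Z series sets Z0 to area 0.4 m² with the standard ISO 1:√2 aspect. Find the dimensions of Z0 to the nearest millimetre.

532 × 752 mm

Let the short side be w mm. Then w · w√2 = 0.4 m² = 400,000 mm².
w² = 400,000/√2, so w ≈ 531.8 mm; long side = w√2 ≈ 752.1 mm.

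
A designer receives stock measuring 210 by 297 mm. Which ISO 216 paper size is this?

A4 (210 × 297 mm)

Aspect ratio 297/210 ≈ 1.414 — close to the ISO √2 ≈ 1.414.
In the A-series (A0 area = 1 m²): A4 = 210 × 297 mm.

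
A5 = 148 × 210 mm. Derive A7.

74 × 105 mm

A6: ⌊210/2⌋ × 148 = 105 × 148 mm
A7: ⌊148/2⌋ × 105 = 74 × 105 mm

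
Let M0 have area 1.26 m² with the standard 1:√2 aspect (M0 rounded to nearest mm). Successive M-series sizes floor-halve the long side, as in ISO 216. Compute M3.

333 × 472 mm

Let M0's short side be w mm. w · w√2 = 1.26 m² = 1,260,000 mm², so w ≈ 943.9 mm and w√2 ≈ 1334.9 mm → M0 = 944 × 1335 mm.
M1: ⌊1335/2⌋ × 944 = 667 × 944 mm
M2: ⌊944/2⌋ × 667 = 472 × 667 mm
M3: ⌊667/2⌋ × 472 = 333 × 472 mm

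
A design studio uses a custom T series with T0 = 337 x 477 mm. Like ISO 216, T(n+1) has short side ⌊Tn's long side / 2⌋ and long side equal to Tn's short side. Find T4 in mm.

84 × 119 mm

T1: ⌊477/2⌋ × 337 = 238 × 337 mm
T2: ⌊337/2⌋ × 238 = 168 × 238 mm
T3: ⌊238/2⌋ × 168 = 119 × 168 mm
T4: ⌊168/2⌋ × 119 = 84 × 119 mm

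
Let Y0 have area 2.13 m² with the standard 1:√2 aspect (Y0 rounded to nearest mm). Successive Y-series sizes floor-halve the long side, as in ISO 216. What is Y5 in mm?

Let Y0's short side be w mm. w · w√2 = 2.13 m² = 2,130,000 mm², so w ≈ 1227.2 mm and w√2 ≈ 1735.6 mm → Y0 = 1227 × 1736 mm.
Y1: ⌊1736/2⌋ × 1227 = 868 × 1227 mm
Y2: ⌊1227/2⌋ × 868 = 613 × 868 mm
Y3: ⌊868/2⌋ × 613 = 434 × 613 mm
Y4: ⌊613/2⌋ × 434 = 306 × 434 mm
Y5: ⌊434/2⌋ × 306 = 217 × 306 mm

217 × 306 mm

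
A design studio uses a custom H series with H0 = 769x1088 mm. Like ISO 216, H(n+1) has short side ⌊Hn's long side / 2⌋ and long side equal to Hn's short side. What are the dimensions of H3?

272 × 384 mm

H1: ⌊1088/2⌋ × 769 = 544 × 769 mm
H2: ⌊769/2⌋ × 544 = 384 × 544 mm
H3: ⌊544/2⌋ × 384 = 272 × 384 mm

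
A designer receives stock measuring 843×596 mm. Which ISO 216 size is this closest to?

A1 (594 × 841 mm)

Aspect ratio 843/596 ≈ 1.414 — close to the ISO √2 ≈ 1.414.
In the A-series (A0 area = 1 m²): A1 = 594 × 841 mm.
Off by 4 mm total — nearest standard size.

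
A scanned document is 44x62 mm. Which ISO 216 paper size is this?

Aspect ratio 62/44 ≈ 1.409 — close to the ISO √2 ≈ 1.414.
In the B-series (B0 = 1000 × 1414 mm): B9 = 44 × 62 mm.

B9 (44 × 62 mm)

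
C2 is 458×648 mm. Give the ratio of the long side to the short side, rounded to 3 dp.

1.415

648 / 458 = 1.415
Matches √2 ≈ 1.414 — the ISO 216 defining ratio.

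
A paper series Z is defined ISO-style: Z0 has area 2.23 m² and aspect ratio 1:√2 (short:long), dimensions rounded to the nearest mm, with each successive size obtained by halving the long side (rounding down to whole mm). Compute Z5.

222 × 314 mm

Let Z0's short side be w mm. w · w√2 = 2.23 m² = 2,230,000 mm², so w ≈ 1255.7 mm and w√2 ≈ 1775.9 mm → Z0 = 1256 × 1776 mm.
Z1: ⌊1776/2⌋ × 1256 = 888 × 1256 mm
Z2: ⌊1256/2⌋ × 888 = 628 × 888 mm
Z3: ⌊888/2⌋ × 628 = 444 × 628 mm
Z4: ⌊628/2⌋ × 444 = 314 × 444 mm
Z5: ⌊444/2⌋ × 314 = 222 × 314 mm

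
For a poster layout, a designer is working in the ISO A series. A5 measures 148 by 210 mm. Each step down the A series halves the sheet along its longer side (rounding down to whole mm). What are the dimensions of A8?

52 × 74 mm

A6: ⌊210/2⌋ × 148 = 105 × 148 mm
A7: ⌊148/2⌋ × 105 = 74 × 105 mm
A8: ⌊105/2⌋ × 74 = 52 × 74 mm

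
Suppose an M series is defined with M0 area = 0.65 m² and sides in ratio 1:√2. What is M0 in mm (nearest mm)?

Let the short side be w mm. Then w · w√2 = 0.65 m² = 650,000 mm².
w² = 650,000/√2, so w ≈ 678.0 mm; long side = w√2 ≈ 958.8 mm.

678 × 959 mm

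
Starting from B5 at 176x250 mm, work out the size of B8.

62 × 88 mm

B6: ⌊250/2⌋ × 176 = 125 × 176 mm
B7: ⌊176/2⌋ × 125 = 88 × 125 mm
B8: ⌊125/2⌋ × 88 = 62 × 88 mm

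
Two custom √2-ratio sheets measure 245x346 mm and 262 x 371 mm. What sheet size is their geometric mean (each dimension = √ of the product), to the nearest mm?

253 × 358 mm

Short side: √(245 · 262) = √64190 ≈ 253.4 → 253 mm
Long side: √(346 · 371) = √128366 ≈ 358.3 → 358 mm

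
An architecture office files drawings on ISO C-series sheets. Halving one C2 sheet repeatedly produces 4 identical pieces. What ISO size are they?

C4

4 = 2^2, so 2 halving steps.
C2 → C3 → … → C4 after 2 steps.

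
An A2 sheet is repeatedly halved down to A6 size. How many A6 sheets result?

Each ISO step halves the sheet: 1 × A2 → 2 × A3 → 4 × A4 → 8 × A5 → …
From A2 to A6 is 4 halving steps: 2^4 = 16.

16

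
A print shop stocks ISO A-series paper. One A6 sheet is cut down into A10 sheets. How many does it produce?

Each ISO step halves the sheet: 1 × A6 → 2 × A7 → 4 × A8 → 8 × A9 → …
From A6 to A10 is 4 halving steps: 2^4 = 16.

16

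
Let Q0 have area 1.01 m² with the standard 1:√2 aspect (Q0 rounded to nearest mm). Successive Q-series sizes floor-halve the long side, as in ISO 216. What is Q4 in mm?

Let Q0's short side be w mm. w · w√2 = 1.01 m² = 1,010,000 mm², so w ≈ 845.1 mm and w√2 ≈ 1195.1 mm → Q0 = 845 × 1195 mm.
Q1: ⌊1195/2⌋ × 845 = 597 × 845 mm
Q2: ⌊845/2⌋ × 597 = 422 × 597 mm
Q3: ⌊597/2⌋ × 422 = 298 × 422 mm
Q4: ⌊422/2⌋ × 298 = 211 × 298 mm

211 × 298 mm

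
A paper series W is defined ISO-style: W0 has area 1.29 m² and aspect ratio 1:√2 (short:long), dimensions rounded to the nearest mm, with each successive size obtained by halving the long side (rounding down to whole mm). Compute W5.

Let W0's short side be w mm. w · w√2 = 1.29 m² = 1,290,000 mm², so w ≈ 955.1 mm and w√2 ≈ 1350.7 mm → W0 = 955 × 1351 mm.
W1: ⌊1351/2⌋ × 955 = 675 × 955 mm
W2: ⌊955/2⌋ × 675 = 477 × 675 mm
W3: ⌊675/2⌋ × 477 = 337 × 477 mm
W4: ⌊477/2⌋ × 337 = 238 × 337 mm
W5: ⌊337/2⌋ × 238 = 168 × 238 mm

168 × 238 mm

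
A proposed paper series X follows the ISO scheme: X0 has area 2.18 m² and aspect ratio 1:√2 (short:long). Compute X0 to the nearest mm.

1242 × 1756 mm

Let the short side be w mm. Then w · w√2 = 2.18 m² = 2,180,000 mm².
w² = 2,180,000/√2, so w ≈ 1241.6 mm; long side = w√2 ≈ 1755.8 mm.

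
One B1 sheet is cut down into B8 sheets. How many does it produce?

128

B1 = 707 × 1000 mm; B8 = 62 × 88 mm.
Each halving step doubles the count; 7 steps from B1 to B8.
2^7 = 128.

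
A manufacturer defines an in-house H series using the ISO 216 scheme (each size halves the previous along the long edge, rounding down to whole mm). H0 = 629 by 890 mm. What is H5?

H1: ⌊890/2⌋ × 629 = 445 × 629 mm
H2: ⌊629/2⌋ × 445 = 314 × 445 mm
H3: ⌊445/2⌋ × 314 = 222 × 314 mm
H4: ⌊314/2⌋ × 222 = 157 × 222 mm
H5: ⌊222/2⌋ × 157 = 111 × 157 mm

111 × 157 mm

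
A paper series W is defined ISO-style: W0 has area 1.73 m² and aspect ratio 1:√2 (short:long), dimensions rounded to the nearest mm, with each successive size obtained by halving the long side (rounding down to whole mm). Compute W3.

Let W0's short side be w mm. w · w√2 = 1.73 m² = 1,730,000 mm², so w ≈ 1106.0 mm and w√2 ≈ 1564.2 mm → W0 = 1106 × 1564 mm.
W1: ⌊1564/2⌋ × 1106 = 782 × 1106 mm
W2: ⌊1106/2⌋ × 782 = 553 × 782 mm
W3: ⌊782/2⌋ × 553 = 391 × 553 mm

391 × 553 mm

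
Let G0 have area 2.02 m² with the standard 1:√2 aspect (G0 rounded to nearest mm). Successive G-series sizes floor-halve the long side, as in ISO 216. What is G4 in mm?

298 × 422 mm

Let G0's short side be w mm. w · w√2 = 2.02 m² = 2,020,000 mm², so w ≈ 1195.1 mm and w√2 ≈ 1690.2 mm → G0 = 1195 × 1690 mm.
G1: ⌊1690/2⌋ × 1195 = 845 × 1195 mm
G2: ⌊1195/2⌋ × 845 = 597 × 845 mm
G3: ⌊845/2⌋ × 597 = 422 × 597 mm
G4: ⌊597/2⌋ × 422 = 298 × 422 mm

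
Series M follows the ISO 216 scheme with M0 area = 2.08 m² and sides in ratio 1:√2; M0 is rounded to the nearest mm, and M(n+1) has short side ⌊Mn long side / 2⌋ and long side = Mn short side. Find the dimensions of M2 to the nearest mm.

Let M0's short side be w mm. w · w√2 = 2.08 m² = 2,080,000 mm², so w ≈ 1212.8 mm and w√2 ≈ 1715.1 mm → M0 = 1213 × 1715 mm.
M1: ⌊1715/2⌋ × 1213 = 857 × 1213 mm
M2: ⌊1213/2⌋ × 857 = 606 × 857 mm

606 × 857 mm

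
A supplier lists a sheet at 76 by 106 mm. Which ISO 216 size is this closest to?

Aspect ratio 106/76 ≈ 1.395 (ISO target is √2 ≈ 1.414).
In the A-series (A0 area = 1 m²): A7 = 74 × 105 mm.
Off by 3 mm total — nearest standard size.

A7 (74 × 105 mm)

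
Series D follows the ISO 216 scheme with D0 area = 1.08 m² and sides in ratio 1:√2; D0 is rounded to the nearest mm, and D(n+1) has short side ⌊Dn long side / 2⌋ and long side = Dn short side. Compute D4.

218 × 309 mm

Let D0's short side be w mm. w · w√2 = 1.08 m² = 1,080,000 mm², so w ≈ 873.9 mm and w√2 ≈ 1235.9 mm → D0 = 874 × 1236 mm.
D1: ⌊1236/2⌋ × 874 = 618 × 874 mm
D2: ⌊874/2⌋ × 618 = 437 × 618 mm
D3: ⌊618/2⌋ × 437 = 309 × 437 mm
D4: ⌊437/2⌋ × 309 = 218 × 309 mm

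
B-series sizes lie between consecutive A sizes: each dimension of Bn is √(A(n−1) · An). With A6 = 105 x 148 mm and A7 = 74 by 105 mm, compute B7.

Short side: √(105 · 74) = √7770 ≈ 88.1 → 88 mm
Long side: √(148 · 105) = √15540 ≈ 124.7 → 125 mm

88 × 125 mm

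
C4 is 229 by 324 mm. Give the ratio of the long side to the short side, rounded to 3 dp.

324 / 229 = 1.415
Matches √2 ≈ 1.414 — the ISO 216 defining ratio.

1.415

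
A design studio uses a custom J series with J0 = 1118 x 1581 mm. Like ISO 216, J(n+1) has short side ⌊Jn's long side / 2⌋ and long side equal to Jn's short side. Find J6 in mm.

J1: ⌊1581/2⌋ × 1118 = 790 × 1118 mm
J2: ⌊1118/2⌋ × 790 = 559 × 790 mm
J3: ⌊790/2⌋ × 559 = 395 × 559 mm
J4: ⌊559/2⌋ × 395 = 279 × 395 mm
J5: ⌊395/2⌋ × 279 = 197 × 279 mm
J6: ⌊279/2⌋ × 197 = 139 × 197 mm

139 × 197 mm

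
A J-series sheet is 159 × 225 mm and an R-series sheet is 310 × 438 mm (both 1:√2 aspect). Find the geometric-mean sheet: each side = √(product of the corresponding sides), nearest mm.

Short side: √(159 · 310) = √49290 ≈ 222.0 → 222 mm
Long side: √(225 · 438) = √98550 ≈ 313.9 → 314 mm

222 × 314 mm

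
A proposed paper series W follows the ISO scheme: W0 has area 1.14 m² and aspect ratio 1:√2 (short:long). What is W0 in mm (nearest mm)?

898 × 1270 mm

Let the short side be w mm. Then w · w√2 = 1.14 m² = 1,140,000 mm².
w² = 1,140,000/√2, so w ≈ 897.8 mm; long side = w√2 ≈ 1269.7 mm.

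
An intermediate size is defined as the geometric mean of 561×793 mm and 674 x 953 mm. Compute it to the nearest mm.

Short side: √(561 · 674) = √378114 ≈ 614.9 → 615 mm
Long side: √(793 · 953) = √755729 ≈ 869.3 → 869 mm

615 × 869 mm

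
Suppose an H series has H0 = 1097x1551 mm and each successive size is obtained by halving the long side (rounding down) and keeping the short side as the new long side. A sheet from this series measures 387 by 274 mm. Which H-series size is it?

H4

H0: 1097 × 1551 mm
H1: 775 × 1097 mm
H2: 548 × 775 mm
H3: 387 × 548 mm
H4: 274 × 387 mm
H5: 193 × 274 mm
→ matches H4.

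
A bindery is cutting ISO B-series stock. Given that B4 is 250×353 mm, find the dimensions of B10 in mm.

31 × 44 mm

B5: ⌊353/2⌋ × 250 = 176 × 250 mm
B6: ⌊250/2⌋ × 176 = 125 × 176 mm
B7: ⌊176/2⌋ × 125 = 88 × 125 mm
B8: ⌊125/2⌋ × 88 = 62 × 88 mm
B9: ⌊88/2⌋ × 62 = 44 × 62 mm
B10: ⌊62/2⌋ × 44 = 31 × 44 mm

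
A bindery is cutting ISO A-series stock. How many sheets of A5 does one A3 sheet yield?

A3 = 297 × 420 mm; A5 = 148 × 210 mm.
Each halving step doubles the count; 2 steps from A3 to A5.
2^2 = 4.

4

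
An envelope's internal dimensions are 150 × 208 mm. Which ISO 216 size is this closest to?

Aspect ratio 208/150 ≈ 1.387 (ISO target is √2 ≈ 1.414).
In the A-series (A0 area = 1 m²): A5 = 148 × 210 mm.
Off by 4 mm total — nearest standard size.

A5 (148 × 210 mm)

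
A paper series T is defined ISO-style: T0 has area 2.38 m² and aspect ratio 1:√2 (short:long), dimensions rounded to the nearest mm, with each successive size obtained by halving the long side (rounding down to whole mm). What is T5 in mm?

Let T0's short side be w mm. w · w√2 = 2.38 m² = 2,380,000 mm², so w ≈ 1297.3 mm and w√2 ≈ 1834.6 mm → T0 = 1297 × 1835 mm.
T1: ⌊1835/2⌋ × 1297 = 917 × 1297 mm
T2: ⌊1297/2⌋ × 917 = 648 × 917 mm
T3: ⌊917/2⌋ × 648 = 458 × 648 mm
T4: ⌊648/2⌋ × 458 = 324 × 458 mm
T5: ⌊458/2⌋ × 324 = 229 × 324 mm

229 × 324 mm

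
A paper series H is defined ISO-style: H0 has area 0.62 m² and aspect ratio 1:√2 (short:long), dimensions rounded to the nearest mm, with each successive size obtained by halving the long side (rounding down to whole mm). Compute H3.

234 × 331 mm

Let H0's short side be w mm. w · w√2 = 0.62 m² = 620,000 mm², so w ≈ 662.1 mm and w√2 ≈ 936.4 mm → H0 = 662 × 936 mm.
H1: ⌊936/2⌋ × 662 = 468 × 662 mm
H2: ⌊662/2⌋ × 468 = 331 × 468 mm
H3: ⌊468/2⌋ × 331 = 234 × 331 mm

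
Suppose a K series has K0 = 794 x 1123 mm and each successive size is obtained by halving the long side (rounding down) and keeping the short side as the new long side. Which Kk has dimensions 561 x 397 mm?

K0: 794 × 1123 mm
K1: 561 × 794 mm
K2: 397 × 561 mm
K3: 280 × 397 mm
→ matches K2.

K2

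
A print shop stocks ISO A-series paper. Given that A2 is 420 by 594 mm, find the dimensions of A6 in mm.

A3: ⌊594/2⌋ × 420 = 297 × 420 mm
A4: ⌊420/2⌋ × 297 = 210 × 297 mm
A5: ⌊297/2⌋ × 210 = 148 × 210 mm
A6: ⌊210/2⌋ × 148 = 105 × 148 mm

105 × 148 mm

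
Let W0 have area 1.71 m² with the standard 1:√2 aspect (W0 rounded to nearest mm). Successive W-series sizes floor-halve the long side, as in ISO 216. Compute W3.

Let W0's short side be w mm. w · w√2 = 1.71 m² = 1,710,000 mm², so w ≈ 1099.6 mm and w√2 ≈ 1555.1 mm → W0 = 1100 × 1555 mm.
W1: ⌊1555/2⌋ × 1100 = 777 × 1100 mm
W2: ⌊1100/2⌋ × 777 = 550 × 777 mm
W3: ⌊777/2⌋ × 550 = 388 × 550 mm

388 × 550 mm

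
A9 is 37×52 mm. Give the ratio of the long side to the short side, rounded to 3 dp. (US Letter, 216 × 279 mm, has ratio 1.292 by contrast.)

52 / 37 = 1.405
ISO 216 targets √2 ≈ 1.414; the -0.009 deviation is from mm rounding.

1.405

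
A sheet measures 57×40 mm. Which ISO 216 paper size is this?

Aspect ratio 57/40 ≈ 1.425 — close to the ISO √2 ≈ 1.414.
In the C-series (envelope sizes, between A and B): C9 = 40 × 57 mm.

C9 (40 × 57 mm)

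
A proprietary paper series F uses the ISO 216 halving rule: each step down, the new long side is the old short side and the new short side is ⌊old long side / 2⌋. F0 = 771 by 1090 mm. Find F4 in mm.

192 × 272 mm

F1: ⌊1090/2⌋ × 771 = 545 × 771 mm
F2: ⌊771/2⌋ × 545 = 385 × 545 mm
F3: ⌊545/2⌋ × 385 = 272 × 385 mm
F4: ⌊385/2⌋ × 272 = 192 × 272 mm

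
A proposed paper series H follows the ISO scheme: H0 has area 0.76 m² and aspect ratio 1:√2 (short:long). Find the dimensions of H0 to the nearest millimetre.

733 × 1037 mm

Let the short side be w mm. Then w · w√2 = 0.76 m² = 760,000 mm².
w² = 760,000/√2, so w ≈ 733.1 mm; long side = w√2 ≈ 1036.7 mm.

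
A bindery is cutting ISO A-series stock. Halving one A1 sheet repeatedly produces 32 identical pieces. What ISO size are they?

A6

32 = 2^5, so 5 halving steps.
A1 → A2 → … → A6 after 5 steps.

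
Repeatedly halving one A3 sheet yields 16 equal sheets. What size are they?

16 = 2^4, so 4 halving steps.
A3 → A4 → … → A7 after 4 steps.

A7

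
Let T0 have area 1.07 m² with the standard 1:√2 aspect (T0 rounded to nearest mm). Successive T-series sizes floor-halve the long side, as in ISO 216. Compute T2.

435 × 615 mm

Let T0's short side be w mm. w · w√2 = 1.07 m² = 1,070,000 mm², so w ≈ 869.8 mm and w√2 ≈ 1230.1 mm → T0 = 870 × 1230 mm.
T1: ⌊1230/2⌋ × 870 = 615 × 870 mm
T2: ⌊870/2⌋ × 615 = 435 × 615 mm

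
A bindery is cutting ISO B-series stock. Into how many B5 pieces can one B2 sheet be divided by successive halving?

8

Each ISO step halves the sheet: 1 × B2 → 2 × B3 → 4 × B4 → 8 × B5
From B2 to B5 is 3 halving steps: 2^3 = 8.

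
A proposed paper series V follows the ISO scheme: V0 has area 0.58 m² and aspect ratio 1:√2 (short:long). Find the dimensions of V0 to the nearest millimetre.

Let the short side be w mm. Then w · w√2 = 0.58 m² = 580,000 mm².
w² = 580,000/√2, so w ≈ 640.4 mm; long side = w√2 ≈ 905.7 mm.

640 × 906 mm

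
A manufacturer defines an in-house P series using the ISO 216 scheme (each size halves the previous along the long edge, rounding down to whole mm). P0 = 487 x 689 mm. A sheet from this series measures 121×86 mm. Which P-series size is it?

P0: 487 × 689 mm
P1: 344 × 487 mm
P2: 243 × 344 mm
P3: 172 × 243 mm
P4: 121 × 172 mm
P5: 86 × 121 mm
P6: 60 × 86 mm
→ matches P5.

P5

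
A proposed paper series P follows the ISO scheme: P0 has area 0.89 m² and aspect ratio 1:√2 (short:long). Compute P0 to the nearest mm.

793 × 1122 mm

Let the short side be w mm. Then w · w√2 = 0.89 m² = 890,000 mm².
w² = 890,000/√2, so w ≈ 793.3 mm; long side = w√2 ≈ 1121.9 mm.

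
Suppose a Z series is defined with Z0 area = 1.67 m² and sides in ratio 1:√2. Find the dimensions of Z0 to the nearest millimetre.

1087 × 1537 mm

Let the short side be w mm. Then w · w√2 = 1.67 m² = 1,670,000 mm².
w² = 1,670,000/√2, so w ≈ 1086.7 mm; long side = w√2 ≈ 1536.8 mm.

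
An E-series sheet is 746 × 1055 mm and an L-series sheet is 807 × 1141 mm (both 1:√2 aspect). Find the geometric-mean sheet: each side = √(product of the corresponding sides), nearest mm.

Short side: √(746 · 807) = √602022 ≈ 775.9 → 776 mm
Long side: √(1055 · 1141) = √1203755 ≈ 1097.2 → 1097 mm

776 × 1097 mm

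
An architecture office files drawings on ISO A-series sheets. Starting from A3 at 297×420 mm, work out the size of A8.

A4: ⌊420/2⌋ × 297 = 210 × 297 mm
A5: ⌊297/2⌋ × 210 = 148 × 210 mm
A6: ⌊210/2⌋ × 148 = 105 × 148 mm
A7: ⌊148/2⌋ × 105 = 74 × 105 mm
A8: ⌊105/2⌋ × 74 = 52 × 74 mm

52 × 74 mm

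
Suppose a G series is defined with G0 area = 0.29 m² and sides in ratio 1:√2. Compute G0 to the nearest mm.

453 × 640 mm

Let the short side be w mm. Then w · w√2 = 0.29 m² = 290,000 mm².
w² = 290,000/√2, so w ≈ 452.8 mm; long side = w√2 ≈ 640.4 mm.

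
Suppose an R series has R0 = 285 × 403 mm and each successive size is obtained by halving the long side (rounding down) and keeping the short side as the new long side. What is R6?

R1 = 201 × 285 mm (from R0 by 1 halving).
R2: ⌊285/2⌋ × 201 = 142 × 201 mm
R3: ⌊201/2⌋ × 142 = 100 × 142 mm
R4: ⌊142/2⌋ × 100 = 71 × 100 mm
R5: ⌊100/2⌋ × 71 = 50 × 71 mm
R6: ⌊71/2⌋ × 50 = 35 × 50 mm

35 × 50 mm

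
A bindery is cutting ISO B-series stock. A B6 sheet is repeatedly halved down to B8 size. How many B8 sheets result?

Each ISO step halves the sheet: 1 × B6 → 2 × B7 → 4 × B8
From B6 to B8 is 2 halving steps: 2^2 = 4.

4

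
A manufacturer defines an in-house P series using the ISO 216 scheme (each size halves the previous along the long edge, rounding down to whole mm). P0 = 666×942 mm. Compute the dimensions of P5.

P1: ⌊942/2⌋ × 666 = 471 × 666 mm
P2: ⌊666/2⌋ × 471 = 333 × 471 mm
P3: ⌊471/2⌋ × 333 = 235 × 333 mm
P4: ⌊333/2⌋ × 235 = 166 × 235 mm
P5: ⌊235/2⌋ × 166 = 117 × 166 mm

117 × 166 mm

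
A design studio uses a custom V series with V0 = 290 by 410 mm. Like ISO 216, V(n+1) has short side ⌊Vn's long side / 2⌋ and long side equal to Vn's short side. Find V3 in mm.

V1: ⌊410/2⌋ × 290 = 205 × 290 mm
V2: ⌊290/2⌋ × 205 = 145 × 205 mm
V3: ⌊205/2⌋ × 145 = 102 × 145 mm

102 × 145 mm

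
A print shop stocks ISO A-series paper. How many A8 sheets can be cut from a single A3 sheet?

32

Each ISO step halves the sheet: 1 × A3 → 2 × A4 → 4 × A5 → 8 × A6 → …
From A3 to A8 is 5 halving steps: 2^5 = 32.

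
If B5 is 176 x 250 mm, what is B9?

B6: ⌊250/2⌋ × 176 = 125 × 176 mm
B7: ⌊176/2⌋ × 125 = 88 × 125 mm
B8: ⌊125/2⌋ × 88 = 62 × 88 mm
B9: ⌊88/2⌋ × 62 = 44 × 62 mm

44 × 62 mm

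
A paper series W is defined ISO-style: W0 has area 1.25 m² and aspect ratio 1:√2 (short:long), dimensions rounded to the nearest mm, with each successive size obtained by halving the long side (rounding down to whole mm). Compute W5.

166 × 235 mm

Let W0's short side be w mm. w · w√2 = 1.25 m² = 1,250,000 mm², so w ≈ 940.2 mm and w√2 ≈ 1329.6 mm → W0 = 940 × 1330 mm.
W1: ⌊1330/2⌋ × 940 = 665 × 940 mm
W2: ⌊940/2⌋ × 665 = 470 × 665 mm
W3: ⌊665/2⌋ × 470 = 332 × 470 mm
W4: ⌊470/2⌋ × 332 = 235 × 332 mm
W5: ⌊332/2⌋ × 235 = 166 × 235 mm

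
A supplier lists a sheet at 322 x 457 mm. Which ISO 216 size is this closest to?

Aspect ratio 457/322 ≈ 1.419 — close to the ISO √2 ≈ 1.414.
In the C-series (envelope sizes, between A and B): C3 = 324 × 458 mm.
Off by 3 mm total — nearest standard size.

C3 (324 × 458 mm)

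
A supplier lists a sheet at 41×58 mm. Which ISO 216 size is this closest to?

C9 (40 × 57 mm)

Aspect ratio 58/41 ≈ 1.415 — close to the ISO √2 ≈ 1.414.
In the C-series (envelope sizes, between A and B): C9 = 40 × 57 mm.
Off by 2 mm total — nearest standard size.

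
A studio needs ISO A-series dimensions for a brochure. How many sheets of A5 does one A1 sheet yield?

16

Each ISO step halves the sheet: 1 × A1 → 2 × A2 → 4 × A3 → 8 × A4 → …
From A1 to A5 is 4 halving steps: 2^4 = 16.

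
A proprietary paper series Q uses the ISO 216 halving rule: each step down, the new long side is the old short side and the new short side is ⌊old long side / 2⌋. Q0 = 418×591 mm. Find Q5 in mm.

73 × 104 mm

Q1 = 295 × 418 mm (from Q0 by 1 halving).
Q2: ⌊418/2⌋ × 295 = 209 × 295 mm
Q3: ⌊295/2⌋ × 209 = 147 × 209 mm
Q4: ⌊209/2⌋ × 147 = 104 × 147 mm
Q5: ⌊147/2⌋ × 104 = 73 × 104 mm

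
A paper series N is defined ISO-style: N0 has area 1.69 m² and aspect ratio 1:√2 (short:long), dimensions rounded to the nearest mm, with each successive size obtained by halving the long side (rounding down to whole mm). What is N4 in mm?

273 × 386 mm

Let N0's short side be w mm. w · w√2 = 1.69 m² = 1,690,000 mm², so w ≈ 1093.2 mm and w√2 ≈ 1546.0 mm → N0 = 1093 × 1546 mm.
N1: ⌊1546/2⌋ × 1093 = 773 × 1093 mm
N2: ⌊1093/2⌋ × 773 = 546 × 773 mm
N3: ⌊773/2⌋ × 546 = 386 × 546 mm
N4: ⌊546/2⌋ × 386 = 273 × 386 mm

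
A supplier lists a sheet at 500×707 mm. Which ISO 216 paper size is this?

B2 (500 × 707 mm)

Aspect ratio 707/500 ≈ 1.414 — close to the ISO √2 ≈ 1.414.
In the B-series (B0 = 1000 × 1414 mm): B2 = 500 × 707 mm.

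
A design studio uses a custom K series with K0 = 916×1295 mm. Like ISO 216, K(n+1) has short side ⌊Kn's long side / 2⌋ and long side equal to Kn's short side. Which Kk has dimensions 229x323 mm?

K4

K0: 916 × 1295 mm
K1: 647 × 916 mm
K2: 458 × 647 mm
K3: 323 × 458 mm
K4: 229 × 323 mm
K5: 161 × 229 mm
→ matches K4.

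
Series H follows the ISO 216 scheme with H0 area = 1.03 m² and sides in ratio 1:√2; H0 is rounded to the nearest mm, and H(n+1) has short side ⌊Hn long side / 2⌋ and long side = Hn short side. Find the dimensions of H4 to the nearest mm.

213 × 301 mm

Let H0's short side be w mm. w · w√2 = 1.03 m² = 1,030,000 mm², so w ≈ 853.4 mm and w√2 ≈ 1206.9 mm → H0 = 853 × 1207 mm.
H1: ⌊1207/2⌋ × 853 = 603 × 853 mm
H2: ⌊853/2⌋ × 603 = 426 × 603 mm
H3: ⌊603/2⌋ × 426 = 301 × 426 mm
H4: ⌊426/2⌋ × 301 = 213 × 301 mm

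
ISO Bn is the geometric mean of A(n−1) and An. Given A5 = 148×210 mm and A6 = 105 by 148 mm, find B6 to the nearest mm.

125 × 176 mm

Short side: √(148 · 105) = √15540 ≈ 124.7 → 125 mm
Long side: √(210 · 148) = √31080 ≈ 176.3 → 176 mm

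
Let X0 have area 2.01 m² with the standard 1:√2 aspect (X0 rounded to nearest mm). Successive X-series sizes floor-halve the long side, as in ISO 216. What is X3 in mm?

421 × 596 mm

Let X0's short side be w mm. w · w√2 = 2.01 m² = 2,010,000 mm², so w ≈ 1192.2 mm and w√2 ≈ 1686.0 mm → X0 = 1192 × 1686 mm.
X1: ⌊1686/2⌋ × 1192 = 843 × 1192 mm
X2: ⌊1192/2⌋ × 843 = 596 × 843 mm
X3: ⌊843/2⌋ × 596 = 421 × 596 mm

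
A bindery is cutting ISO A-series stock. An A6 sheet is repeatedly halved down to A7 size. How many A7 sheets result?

A6 = 105 × 148 mm; A7 = 74 × 105 mm.
Each halving step doubles the count; 1 step from A6 to A7.
2^1 = 2.

2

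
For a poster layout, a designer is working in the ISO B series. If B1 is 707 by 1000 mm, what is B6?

125 × 176 mm

B2: ⌊1000/2⌋ × 707 = 500 × 707 mm
B3: ⌊707/2⌋ × 500 = 353 × 500 mm
B4: ⌊500/2⌋ × 353 = 250 × 353 mm
B5: ⌊353/2⌋ × 250 = 176 × 250 mm
B6: ⌊250/2⌋ × 176 = 125 × 176 mm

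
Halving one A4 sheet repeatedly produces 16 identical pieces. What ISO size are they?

A8

16 = 2^4, so 4 halving steps.
A4 → A5 → … → A8 after 4 steps.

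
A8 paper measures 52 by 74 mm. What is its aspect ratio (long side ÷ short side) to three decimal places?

74 / 52 = 1.423
ISO 216 targets √2 ≈ 1.414; the +0.009 deviation is from mm rounding.

1.423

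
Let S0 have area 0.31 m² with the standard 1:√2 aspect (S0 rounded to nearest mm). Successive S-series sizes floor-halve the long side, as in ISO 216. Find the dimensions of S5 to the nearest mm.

82 × 117 mm

Let S0's short side be w mm. w · w√2 = 0.31 m² = 310,000 mm², so w ≈ 468.2 mm and w√2 ≈ 662.1 mm → S0 = 468 × 662 mm.
S1: ⌊662/2⌋ × 468 = 331 × 468 mm
S2: ⌊468/2⌋ × 331 = 234 × 331 mm
S3: ⌊331/2⌋ × 234 = 165 × 234 mm
S4: ⌊234/2⌋ × 165 = 117 × 165 mm
S5: ⌊165/2⌋ × 117 = 82 × 117 mm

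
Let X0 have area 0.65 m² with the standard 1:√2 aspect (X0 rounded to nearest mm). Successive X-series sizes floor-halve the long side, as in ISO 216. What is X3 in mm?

Let X0's short side be w mm. w · w√2 = 0.65 m² = 650,000 mm², so w ≈ 678.0 mm and w√2 ≈ 958.8 mm → X0 = 678 × 959 mm.
X1: ⌊959/2⌋ × 678 = 479 × 678 mm
X2: ⌊678/2⌋ × 479 = 339 × 479 mm
X3: ⌊479/2⌋ × 339 = 239 × 339 mm

239 × 339 mm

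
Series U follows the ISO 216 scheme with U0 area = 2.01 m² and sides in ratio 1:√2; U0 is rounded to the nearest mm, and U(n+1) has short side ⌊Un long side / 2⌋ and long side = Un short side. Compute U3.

421 × 596 mm

Let U0's short side be w mm. w · w√2 = 2.01 m² = 2,010,000 mm², so w ≈ 1192.2 mm and w√2 ≈ 1686.0 mm → U0 = 1192 × 1686 mm.
U1: ⌊1686/2⌋ × 1192 = 843 × 1192 mm
U2: ⌊1192/2⌋ × 843 = 596 × 843 mm
U3: ⌊843/2⌋ × 596 = 421 × 596 mm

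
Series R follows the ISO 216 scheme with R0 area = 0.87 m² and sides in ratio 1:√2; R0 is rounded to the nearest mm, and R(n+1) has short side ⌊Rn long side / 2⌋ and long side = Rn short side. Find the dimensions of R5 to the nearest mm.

138 × 196 mm

Let R0's short side be w mm. w · w√2 = 0.87 m² = 870,000 mm², so w ≈ 784.3 mm and w√2 ≈ 1109.2 mm → R0 = 784 × 1109 mm.
R1: ⌊1109/2⌋ × 784 = 554 × 784 mm
R2: ⌊784/2⌋ × 554 = 392 × 554 mm
R3: ⌊554/2⌋ × 392 = 277 × 392 mm
R4: ⌊392/2⌋ × 277 = 196 × 277 mm
R5: ⌊277/2⌋ × 196 = 138 × 196 mm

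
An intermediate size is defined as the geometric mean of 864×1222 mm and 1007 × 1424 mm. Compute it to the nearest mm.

933 × 1319 mm

Short side: √(864 · 1007) = √870048 ≈ 932.8 → 933 mm
Long side: √(1222 · 1424) = √1740128 ≈ 1319.1 → 1319 mm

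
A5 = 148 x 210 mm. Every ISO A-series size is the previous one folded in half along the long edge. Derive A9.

37 × 52 mm

A6: ⌊210/2⌋ × 148 = 105 × 148 mm
A7: ⌊148/2⌋ × 105 = 74 × 105 mm
A8: ⌊105/2⌋ × 74 = 52 × 74 mm
A9: ⌊74/2⌋ × 52 = 37 × 52 mm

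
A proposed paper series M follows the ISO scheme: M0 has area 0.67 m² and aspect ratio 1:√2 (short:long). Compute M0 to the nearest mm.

Let the short side be w mm. Then w · w√2 = 0.67 m² = 670,000 mm².
w² = 670,000/√2, so w ≈ 688.3 mm; long side = w√2 ≈ 973.4 mm.

688 × 973 mm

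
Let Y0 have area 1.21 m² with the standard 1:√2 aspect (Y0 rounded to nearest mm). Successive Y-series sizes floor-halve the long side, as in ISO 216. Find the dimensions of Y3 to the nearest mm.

327 × 462 mm

Let Y0's short side be w mm. w · w√2 = 1.21 m² = 1,210,000 mm², so w ≈ 925.0 mm and w√2 ≈ 1308.1 mm → Y0 = 925 × 1308 mm.
Y1: ⌊1308/2⌋ × 925 = 654 × 925 mm
Y2: ⌊925/2⌋ × 654 = 462 × 654 mm
Y3: ⌊654/2⌋ × 462 = 327 × 462 mm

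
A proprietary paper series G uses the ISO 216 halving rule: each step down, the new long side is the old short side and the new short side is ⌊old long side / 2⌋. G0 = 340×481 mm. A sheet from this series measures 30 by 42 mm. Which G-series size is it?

G0: 340 × 481 mm
G1: 240 × 340 mm
G2: 170 × 240 mm
G3: 120 × 170 mm
G4: 85 × 120 mm
G5: 60 × 85 mm
G6: 42 × 60 mm
G7: 30 × 42 mm
G8: 21 × 30 mm
→ matches G7.

G7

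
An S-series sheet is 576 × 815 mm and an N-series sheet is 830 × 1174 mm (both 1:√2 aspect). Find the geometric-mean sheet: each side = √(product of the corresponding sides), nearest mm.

Short side: √(576 · 830) = √478080 ≈ 691.4 → 691 mm
Long side: √(815 · 1174) = √956810 ≈ 978.2 → 978 mm

691 × 978 mm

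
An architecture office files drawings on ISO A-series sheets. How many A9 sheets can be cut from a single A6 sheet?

A6 = 105 × 148 mm; A9 = 37 × 52 mm.
Each halving step doubles the count; 3 steps from A6 to A9.
2^3 = 8.

8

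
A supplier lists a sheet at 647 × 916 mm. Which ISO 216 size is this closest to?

Aspect ratio 916/647 ≈ 1.416 — close to the ISO √2 ≈ 1.414.
In the C-series (envelope sizes, between A and B): C1 = 648 × 917 mm.
Off by 2 mm total — nearest standard size.

C1 (648 × 917 mm)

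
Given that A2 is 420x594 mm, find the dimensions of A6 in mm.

105 × 148 mm

A3: ⌊594/2⌋ × 420 = 297 × 420 mm
A4: ⌊420/2⌋ × 297 = 210 × 297 mm
A5: ⌊297/2⌋ × 210 = 148 × 210 mm
A6: ⌊210/2⌋ × 148 = 105 × 148 mm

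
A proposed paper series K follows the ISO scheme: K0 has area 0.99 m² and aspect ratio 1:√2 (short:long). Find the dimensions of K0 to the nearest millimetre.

Let the short side be w mm. Then w · w√2 = 0.99 m² = 990,000 mm².
w² = 990,000/√2, so w ≈ 836.7 mm; long side = w√2 ≈ 1183.2 mm.

837 × 1183 mm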